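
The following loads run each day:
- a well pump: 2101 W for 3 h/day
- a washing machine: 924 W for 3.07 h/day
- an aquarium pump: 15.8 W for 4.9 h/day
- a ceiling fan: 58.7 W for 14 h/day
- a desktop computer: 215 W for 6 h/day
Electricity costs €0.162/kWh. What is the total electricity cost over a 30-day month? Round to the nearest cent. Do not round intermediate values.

€55.06

well pump: 2101 W × 3 h × 30 d = 189,090 Wh = 189.1 kWh
washing machine: 924 W × 3.07 h × 30 d = 85,100 Wh = 85.1 kWh
aquarium pump: 15.8 W × 4.9 h × 30 d = 2,323 Wh = 2.323 kWh
ceiling fan: 58.7 W × 14 h × 30 d = 24,654 Wh = 24.65 kWh
desktop computer: 215 W × 6 h × 30 d = 38,700 Wh = 38.7 kWh
Total energy = 189.1 + 85.1 + 2.323 + 24.65 + 38.7 = 339.9 kWh
Cost = 339.9 kWh × €0.162 = €55.06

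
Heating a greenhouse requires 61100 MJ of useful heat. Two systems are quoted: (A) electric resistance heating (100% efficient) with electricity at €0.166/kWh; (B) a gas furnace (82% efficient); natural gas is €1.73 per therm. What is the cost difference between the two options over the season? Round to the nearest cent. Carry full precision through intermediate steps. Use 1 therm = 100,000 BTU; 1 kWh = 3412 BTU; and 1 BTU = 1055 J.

Heat load = 61100 MJ = 61,100,000,000 J / 1055 = 57,914,692 BTU
Gas: input = 57,914,692 / 0.82 = 70,627,673 BTU = 706.3 therm → 706.3 × €1.73 = €1,221.86
Electric: 57,914,692 BTU / 3412 = 16,970 kWh → × €0.166 = €2,817.66
Difference = |€1,221.86 − €2,817.66| = €1,595.80

€1595.80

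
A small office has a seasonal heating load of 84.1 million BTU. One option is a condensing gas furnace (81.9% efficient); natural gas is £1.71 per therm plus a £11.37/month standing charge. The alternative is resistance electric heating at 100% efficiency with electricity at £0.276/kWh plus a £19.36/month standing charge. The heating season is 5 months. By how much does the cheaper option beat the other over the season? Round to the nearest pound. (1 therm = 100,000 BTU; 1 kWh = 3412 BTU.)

£5087

Heat load = 84.1 × 10⁶ BTU = 84,100,000 BTU
Gas: input = 84,100,000 / 0.819 = 102,686,203 BTU = 1,027 therm → 1,027 × £1.71 = £1,755.93; + 5 × £11.37 standing = £1,812.78
Electric: 84,100,000 BTU / 3412 = 24,650 kWh → × £0.276 = £6,802.93; + 5 × £19.36 standing = £6,899.73
Difference = |£1,812.78 − £6,899.73| = £5,086.95 ≈ £5087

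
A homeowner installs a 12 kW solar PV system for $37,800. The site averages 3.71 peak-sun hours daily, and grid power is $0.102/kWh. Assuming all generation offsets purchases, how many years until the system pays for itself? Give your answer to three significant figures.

22.8 years

Daily generation = 12 kW × 3.71 h = 44.52 kWh
Annual generation = 44.52 × 365 = 16250 kWh
Annual savings = 16250 × $0.102 = $1,657.48
Payback = $37,800 / $1,657.48 = 22.8 years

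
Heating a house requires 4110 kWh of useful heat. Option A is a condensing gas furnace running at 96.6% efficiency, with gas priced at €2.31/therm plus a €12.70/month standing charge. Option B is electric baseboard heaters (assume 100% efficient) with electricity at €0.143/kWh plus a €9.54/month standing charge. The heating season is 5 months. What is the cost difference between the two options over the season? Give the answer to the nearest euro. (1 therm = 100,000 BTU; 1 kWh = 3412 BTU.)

€237

Heat load = 4110 kWh × 3412 = 14,023,320 BTU
Gas: input = 14,023,320 / 0.966 = 14,516,894 BTU = 145.2 therm → 145.2 × €2.31 = €335.34; + 5 × €12.70 standing = €398.84
Electric: 14,023,320 BTU / 3412 = 4,110 kWh → × €0.143 = €587.73; + 5 × €9.54 standing = €635.43
Difference = |€398.84 − €635.43| = €236.59 ≈ €237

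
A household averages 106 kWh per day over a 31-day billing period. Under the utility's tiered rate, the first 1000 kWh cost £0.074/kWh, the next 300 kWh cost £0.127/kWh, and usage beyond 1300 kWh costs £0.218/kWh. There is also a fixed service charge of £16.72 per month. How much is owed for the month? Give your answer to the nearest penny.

Usage = 106 kWh/day × 31 days = 3286 kWh
First 1000 kWh × £0.074 = £74.00
Next 300 kWh × £0.127 = £38.10
Remaining 1986 kWh × £0.218 = £432.95
Energy charge = £545.05; + service £16.72 = £561.77

£561.77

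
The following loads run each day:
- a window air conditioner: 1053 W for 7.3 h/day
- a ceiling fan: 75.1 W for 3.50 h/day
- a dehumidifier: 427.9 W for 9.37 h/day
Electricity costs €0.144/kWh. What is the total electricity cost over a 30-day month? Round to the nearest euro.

window air conditioner: 1053 W × 7.3 h × 30 d = 230,607 Wh = 230.6 kWh
ceiling fan: 75.1 W × 3.50 h × 30 d = 7,885 Wh = 7.885 kWh
dehumidifier: 427.9 W × 9.37 h × 30 d = 120,283 Wh = 120.3 kWh
Total energy = 230.6 + 7.885 + 120.3 = 358.8 kWh
Cost = 358.8 kWh × €0.144 = €51.66 ≈ €52

€52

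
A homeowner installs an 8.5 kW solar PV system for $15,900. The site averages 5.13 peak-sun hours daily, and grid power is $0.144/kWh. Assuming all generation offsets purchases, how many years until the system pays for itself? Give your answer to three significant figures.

Daily generation = 8.5 kW × 5.13 h = 43.6 kWh
Annual generation = 43.6 × 365 = 15916 kWh
Annual savings = 15916 × $0.144 = $2,291.88
Payback = $15,900 / $2,291.88 = 6.94 years

6.94 years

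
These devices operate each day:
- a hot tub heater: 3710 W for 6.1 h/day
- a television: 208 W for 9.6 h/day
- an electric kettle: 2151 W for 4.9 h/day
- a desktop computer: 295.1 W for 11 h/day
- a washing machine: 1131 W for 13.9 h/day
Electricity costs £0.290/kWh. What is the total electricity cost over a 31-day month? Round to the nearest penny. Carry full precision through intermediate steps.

£486.67

hot tub heater: 3710 W × 6.1 h × 31 d = 701,561 Wh = 701.6 kWh
television: 208 W × 9.6 h × 31 d = 61,901 Wh = 61.9 kWh
electric kettle: 2151 W × 4.9 h × 31 d = 326,737 Wh = 326.7 kWh
desktop computer: 295.1 W × 11 h × 31 d = 100,629 Wh = 100.6 kWh
washing machine: 1131 W × 13.9 h × 31 d = 487,348 Wh = 487.3 kWh
Total energy = 701.6 + 61.9 + 326.7 + 100.6 + 487.3 = 1,678 kWh
Cost = 1,678 kWh × £0.290 = £486.67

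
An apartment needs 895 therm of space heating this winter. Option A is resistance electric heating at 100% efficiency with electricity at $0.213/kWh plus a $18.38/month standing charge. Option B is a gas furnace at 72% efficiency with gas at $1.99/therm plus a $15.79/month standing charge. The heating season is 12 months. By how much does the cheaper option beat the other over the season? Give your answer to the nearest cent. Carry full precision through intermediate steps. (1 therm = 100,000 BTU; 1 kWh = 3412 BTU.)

Heat load = 895 therm × 100,000 = 89,500,000 BTU
Gas: input = 89,500,000 / 0.720 = 124,305,556 BTU = 1,243 therm → 1,243 × $1.99 = $2,473.68; + 12 × $15.79 standing = $2,663.16
Electric: 89,500,000 BTU / 3412 = 26,230 kWh → × $0.213 = $5,587.19; + 12 × $18.38 standing = $5,807.75
Difference = |$2,663.16 − $5,807.75| = $3,144.59

$3144.59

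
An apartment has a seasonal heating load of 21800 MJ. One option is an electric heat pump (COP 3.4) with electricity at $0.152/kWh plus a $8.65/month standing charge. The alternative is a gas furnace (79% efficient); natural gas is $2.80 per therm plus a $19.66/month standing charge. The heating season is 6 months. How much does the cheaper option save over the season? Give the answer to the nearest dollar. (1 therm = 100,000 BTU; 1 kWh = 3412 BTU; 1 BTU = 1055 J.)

Heat load = 21800 MJ = 21,800,000,000 J / 1055 = 20,663,507 BTU
Gas: input = 20,663,507 / 0.79 = 26,156,338 BTU = 261.6 therm → 261.6 × $2.80 = $732.38; + 6 × $19.66 standing = $850.34
Heat pump: 20,663,507 BTU / 3412 = 6,056 kWh heat; / 3.4 = 1,781 kWh in → × $0.152 = $270.74; + 6 × $8.65 standing = $322.64
Difference = |$850.34 − $322.64| = $527.69 ≈ $528

$528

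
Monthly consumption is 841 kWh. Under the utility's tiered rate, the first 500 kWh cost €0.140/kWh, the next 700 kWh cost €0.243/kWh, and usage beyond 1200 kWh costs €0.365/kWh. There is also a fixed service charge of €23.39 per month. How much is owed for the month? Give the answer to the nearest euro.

€176

First 500 kWh × €0.140 = €70.00
Next 341 kWh × €0.243 = €82.86
Remaining tier: 0 kWh (not reached)
Energy charge = €152.86; + service €23.39 = €176.25 ≈ €176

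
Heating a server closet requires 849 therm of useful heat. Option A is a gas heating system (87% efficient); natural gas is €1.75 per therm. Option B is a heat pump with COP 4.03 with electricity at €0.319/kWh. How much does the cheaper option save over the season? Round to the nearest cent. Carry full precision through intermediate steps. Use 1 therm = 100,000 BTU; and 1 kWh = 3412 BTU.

Heat load = 849 therm × 100,000 = 84,900,000 BTU
Gas: input = 84,900,000 / 0.87 = 97,586,207 BTU = 975.9 therm → 975.9 × €1.75 = €1,707.76
Heat pump: 84,900,000 BTU / 3412 = 24,880 kWh heat; / 4.03 = 6,174 kWh in → × €0.319 = €1,969.63
Difference = |€1,707.76 − €1,969.63| = €261.87

€261.87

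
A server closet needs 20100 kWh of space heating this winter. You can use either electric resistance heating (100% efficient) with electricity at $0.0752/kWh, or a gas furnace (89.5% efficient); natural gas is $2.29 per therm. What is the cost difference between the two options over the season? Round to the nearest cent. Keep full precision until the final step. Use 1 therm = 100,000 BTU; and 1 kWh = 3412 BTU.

$243.24

Heat load = 20100 kWh × 3412 = 68,581,200 BTU
Gas: input = 68,581,200 / 0.895 = 76,627,039 BTU = 766.3 therm → 766.3 × $2.29 = $1,754.76
Electric: 68,581,200 BTU / 3412 = 20,100 kWh → × $0.0752 = $1,511.52
Difference = |$1,754.76 − $1,511.52| = $243.24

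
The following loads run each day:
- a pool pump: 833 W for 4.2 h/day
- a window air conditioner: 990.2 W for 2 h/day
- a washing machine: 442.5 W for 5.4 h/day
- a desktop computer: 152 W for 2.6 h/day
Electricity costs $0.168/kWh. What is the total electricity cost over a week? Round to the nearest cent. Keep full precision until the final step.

$9.72

pool pump: 833 W × 4.2 h × 7 d = 24,490 Wh = 24.49 kWh
window air conditioner: 990.2 W × 2 h × 7 d = 13,863 Wh = 13.86 kWh
washing machine: 442.5 W × 5.4 h × 7 d = 16,726 Wh = 16.73 kWh
desktop computer: 152 W × 2.6 h × 7 d = 2,766 Wh = 2.766 kWh
Total energy = 24.49 + 13.86 + 16.73 + 2.766 = 57.85 kWh
Cost = 57.85 kWh × $0.168 = $9.72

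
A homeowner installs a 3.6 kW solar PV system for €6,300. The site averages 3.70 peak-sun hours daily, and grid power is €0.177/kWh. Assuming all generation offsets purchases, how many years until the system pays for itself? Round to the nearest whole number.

7 years

Daily generation = 3.6 kW × 3.70 h = 13.32 kWh
Annual generation = 13.32 × 365 = 4861.8 kWh
Annual savings = 4861.8 × €0.177 = €860.54
Payback = €6,300 / €860.54 = 7.32 years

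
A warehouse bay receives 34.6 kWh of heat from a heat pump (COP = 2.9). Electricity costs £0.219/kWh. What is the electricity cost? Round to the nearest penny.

Electrical input = 34.6 kWh / 2.9 = 11.93 kWh
Cost = 11.93 × £0.219/kWh = £2.61

£2.61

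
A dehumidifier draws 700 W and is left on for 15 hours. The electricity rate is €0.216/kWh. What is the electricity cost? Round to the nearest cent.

Energy = 700 W × 15 h = 10,500 Wh = 10.5 kWh
Cost = 10.5 kWh × €0.216/kWh = €2.27

€2.27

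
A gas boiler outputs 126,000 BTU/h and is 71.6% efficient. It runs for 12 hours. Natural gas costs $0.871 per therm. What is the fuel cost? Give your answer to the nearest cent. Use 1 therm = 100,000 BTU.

Heat delivered = 126,000 BTU/h × 12 h = 1,512,000 BTU
Gas input = 1,512,000 / 0.716 = 2,111,732 BTU
= 2,111,732 / 100,000 = 21.12 therm
Cost = 21.12 × $0.871/therm = $18.39

$18.39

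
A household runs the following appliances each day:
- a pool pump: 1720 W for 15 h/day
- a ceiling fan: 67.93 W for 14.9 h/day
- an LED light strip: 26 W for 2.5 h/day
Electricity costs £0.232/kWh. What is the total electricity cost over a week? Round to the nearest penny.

£43.65

pool pump: 1720 W × 15 h × 7 d = 180,600 Wh = 180.6 kWh
ceiling fan: 67.93 W × 14.9 h × 7 d = 7,085 Wh = 7.085 kWh
LED light strip: 26 W × 2.5 h × 7 d = 455 Wh = 0.455 kWh
Total energy = 180.6 + 7.085 + 0.455 = 188.1 kWh
Cost = 188.1 kWh × £0.232 = £43.65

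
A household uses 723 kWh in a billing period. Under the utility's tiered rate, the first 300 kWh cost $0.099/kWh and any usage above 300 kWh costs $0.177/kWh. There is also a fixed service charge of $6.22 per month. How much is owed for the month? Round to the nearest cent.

$110.79

First 300 kWh × $0.099 = $29.70
Remaining 423 kWh × $0.177 = $74.87
Energy charge = $104.57; + service $6.22 = $110.79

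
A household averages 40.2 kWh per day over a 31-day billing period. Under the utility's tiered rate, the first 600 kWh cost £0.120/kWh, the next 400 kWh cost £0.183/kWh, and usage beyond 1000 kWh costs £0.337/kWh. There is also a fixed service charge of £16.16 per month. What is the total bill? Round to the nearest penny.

Usage = 40.2 kWh/day × 31 days = 1246.2 kWh
First 600 kWh × £0.120 = £72.00
Next 400 kWh × £0.183 = £73.20
Remaining 246.2 kWh × £0.337 = £82.97
Energy charge = £228.17; + service £16.16 = £244.33

£244.33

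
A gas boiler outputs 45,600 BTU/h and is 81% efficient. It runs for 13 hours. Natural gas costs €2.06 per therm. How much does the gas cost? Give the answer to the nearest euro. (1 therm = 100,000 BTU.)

€15

Heat delivered = 45,600 BTU/h × 13 h = 592,800 BTU
Gas input = 592,800 / 0.810 = 731,852 BTU
= 731,852 / 100,000 = 7.319 therm
Cost = 7.319 × €2.06/therm = €15.08 ≈ €15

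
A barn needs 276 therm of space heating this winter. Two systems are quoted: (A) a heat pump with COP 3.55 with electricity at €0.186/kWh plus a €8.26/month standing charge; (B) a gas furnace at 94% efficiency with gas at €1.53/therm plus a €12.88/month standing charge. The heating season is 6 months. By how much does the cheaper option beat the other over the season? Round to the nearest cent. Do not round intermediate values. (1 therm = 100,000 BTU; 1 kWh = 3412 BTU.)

€53.13

Heat load = 276 therm × 100,000 = 27,600,000 BTU
Gas: input = 27,600,000 / 0.94 = 29,361,702 BTU = 293.6 therm → 293.6 × €1.53 = €449.23; + 6 × €12.88 standing = €526.51
Heat pump: 27,600,000 BTU / 3412 = 8,089 kWh heat; / 3.55 = 2,279 kWh in → × €0.186 = €423.82; + 6 × €8.26 standing = €473.38
Difference = |€526.51 − €473.38| = €53.13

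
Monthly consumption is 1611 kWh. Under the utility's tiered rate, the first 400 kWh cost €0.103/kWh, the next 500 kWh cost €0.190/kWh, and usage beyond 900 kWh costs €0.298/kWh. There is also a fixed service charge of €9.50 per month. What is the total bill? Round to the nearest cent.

€357.58

First 400 kWh × €0.103 = €41.20
Next 500 kWh × €0.190 = €95.00
Remaining 711 kWh × €0.298 = €211.88
Energy charge = €348.08; + service €9.50 = €357.58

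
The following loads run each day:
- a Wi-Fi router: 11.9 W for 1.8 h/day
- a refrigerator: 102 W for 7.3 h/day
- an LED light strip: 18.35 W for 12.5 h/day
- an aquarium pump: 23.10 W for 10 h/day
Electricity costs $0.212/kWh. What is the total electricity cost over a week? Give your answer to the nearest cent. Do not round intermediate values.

$1.82

Wi-Fi router: 11.9 W × 1.8 h × 7 d = 150 Wh = 0.1499 kWh
refrigerator: 102 W × 7.3 h × 7 d = 5,212 Wh = 5.212 kWh
LED light strip: 18.35 W × 12.5 h × 7 d = 1,606 Wh = 1.606 kWh
aquarium pump: 23.10 W × 10 h × 7 d = 1,617 Wh = 1.617 kWh
Total energy = 0.1499 + 5.212 + 1.606 + 1.617 = 8.585 kWh
Cost = 8.585 kWh × $0.212 = $1.82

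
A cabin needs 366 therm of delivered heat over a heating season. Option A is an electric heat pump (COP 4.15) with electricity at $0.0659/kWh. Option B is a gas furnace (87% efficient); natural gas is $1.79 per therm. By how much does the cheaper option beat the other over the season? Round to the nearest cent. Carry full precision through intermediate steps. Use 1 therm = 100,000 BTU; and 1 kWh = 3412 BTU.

Heat load = 366 therm × 100,000 = 36,600,000 BTU
Gas: input = 36,600,000 / 0.870 = 42,068,966 BTU = 420.7 therm → 420.7 × $1.79 = $753.03
Heat pump: 36,600,000 BTU / 3412 = 10,730 kWh heat; / 4.15 = 2,585 kWh in → × $0.0659 = $170.34
Difference = |$753.03 − $170.34| = $582.70

$582.70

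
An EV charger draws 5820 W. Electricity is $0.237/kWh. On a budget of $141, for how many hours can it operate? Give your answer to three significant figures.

Energy budget = $141 / $0.237 per kWh = 594.9 kWh = 594,937 Wh
Runtime = 594,937 Wh / 5820 W = 102.2 h

102 h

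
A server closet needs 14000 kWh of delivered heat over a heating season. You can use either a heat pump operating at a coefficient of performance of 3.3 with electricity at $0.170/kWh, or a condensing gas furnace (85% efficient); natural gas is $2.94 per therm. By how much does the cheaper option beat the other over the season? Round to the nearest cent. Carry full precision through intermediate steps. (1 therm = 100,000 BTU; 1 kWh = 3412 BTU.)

Heat load = 14000 kWh × 3412 = 47,768,000 BTU
Gas: input = 47,768,000 / 0.85 = 56,197,647 BTU = 562 therm → 562 × $2.94 = $1,652.21
Heat pump: 47,768,000 BTU / 3412 = 14,000 kWh heat; / 3.3 = 4,242 kWh in → × $0.170 = $721.21
Difference = |$1,652.21 − $721.21| = $931.00

$931.00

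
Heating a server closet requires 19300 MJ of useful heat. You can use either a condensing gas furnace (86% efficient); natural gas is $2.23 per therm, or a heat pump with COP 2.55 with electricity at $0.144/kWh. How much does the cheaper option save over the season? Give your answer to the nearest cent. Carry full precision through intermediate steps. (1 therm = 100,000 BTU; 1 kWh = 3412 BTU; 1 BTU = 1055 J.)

$171.59

Heat load = 19300 MJ = 19,300,000,000 J / 1055 = 18,293,839 BTU
Gas: input = 18,293,839 / 0.86 = 21,271,906 BTU = 212.7 therm → 212.7 × $2.23 = $474.36
Heat pump: 18,293,839 BTU / 3412 = 5,362 kWh heat; / 2.55 = 2,103 kWh in → × $0.144 = $302.77
Difference = |$474.36 − $302.77| = $171.59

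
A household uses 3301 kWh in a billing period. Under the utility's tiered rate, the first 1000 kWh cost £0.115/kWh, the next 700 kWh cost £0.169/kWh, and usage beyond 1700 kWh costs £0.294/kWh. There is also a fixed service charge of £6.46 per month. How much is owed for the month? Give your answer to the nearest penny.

First 1000 kWh × £0.115 = £115.00
Next 700 kWh × £0.169 = £118.30
Remaining 1601 kWh × £0.294 = £470.69
Energy charge = £703.99; + service £6.46 = £710.45

£710.45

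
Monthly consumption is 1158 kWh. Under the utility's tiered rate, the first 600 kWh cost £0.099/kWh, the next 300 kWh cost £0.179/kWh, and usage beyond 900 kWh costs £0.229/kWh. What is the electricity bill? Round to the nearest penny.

£172.18

First 600 kWh × £0.099 = £59.40
Next 300 kWh × £0.179 = £53.70
Remaining 258 kWh × £0.229 = £59.08
Total = £172.18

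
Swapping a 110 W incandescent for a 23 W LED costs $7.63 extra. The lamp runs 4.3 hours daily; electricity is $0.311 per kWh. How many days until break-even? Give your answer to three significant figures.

65.6 days

Power saved = 110 − 23 = 87 W
Daily energy saved = 87 W × 4.3 h = 374.1 Wh = 0.3741 kWh
Daily savings = 0.3741 × $0.311 = $0.1163
Payback = $7.63 / $0.1163 per day = 65.58 days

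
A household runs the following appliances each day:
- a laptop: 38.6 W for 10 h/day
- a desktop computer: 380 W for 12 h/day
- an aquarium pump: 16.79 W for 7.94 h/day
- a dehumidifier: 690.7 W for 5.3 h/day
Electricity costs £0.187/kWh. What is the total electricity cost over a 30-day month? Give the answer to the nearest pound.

£49

laptop: 38.6 W × 10 h × 30 d = 11,580 Wh = 11.58 kWh
desktop computer: 380 W × 12 h × 30 d = 136,800 Wh = 136.8 kWh
aquarium pump: 16.79 W × 7.94 h × 30 d = 3,999 Wh = 3.999 kWh
dehumidifier: 690.7 W × 5.3 h × 30 d = 109,821 Wh = 109.8 kWh
Total energy = 11.58 + 136.8 + 3.999 + 109.8 = 262.2 kWh
Cost = 262.2 kWh × £0.187 = £49.03 ≈ £49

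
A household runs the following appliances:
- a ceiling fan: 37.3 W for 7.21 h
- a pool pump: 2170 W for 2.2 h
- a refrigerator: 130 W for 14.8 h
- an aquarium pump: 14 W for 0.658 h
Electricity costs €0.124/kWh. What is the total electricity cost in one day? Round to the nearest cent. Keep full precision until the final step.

€0.87

ceiling fan: 37.3 W × 7.21 h = 269 Wh = 0.2689 kWh
pool pump: 2170 W × 2.2 h = 4,774 Wh = 4.774 kWh
refrigerator: 130 W × 14.8 h = 1,924 Wh = 1.924 kWh
aquarium pump: 14 W × 0.658 h = 9 Wh = 0.009212 kWh
Total energy = 0.2689 + 4.774 + 1.924 + 0.009212 = 6.976 kWh
Cost = 6.976 kWh × €0.124 = €0.87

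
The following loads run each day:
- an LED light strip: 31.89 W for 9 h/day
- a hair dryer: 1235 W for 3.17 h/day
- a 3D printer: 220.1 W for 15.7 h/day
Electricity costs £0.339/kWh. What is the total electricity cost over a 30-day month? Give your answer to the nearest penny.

LED light strip: 31.89 W × 9 h × 30 d = 8,610 Wh = 8.61 kWh
hair dryer: 1235 W × 3.17 h × 30 d = 117,448 Wh = 117.4 kWh
3D printer: 220.1 W × 15.7 h × 30 d = 103,667 Wh = 103.7 kWh
Total energy = 8.61 + 117.4 + 103.7 = 229.7 kWh
Cost = 229.7 kWh × £0.339 = £77.88

£77.88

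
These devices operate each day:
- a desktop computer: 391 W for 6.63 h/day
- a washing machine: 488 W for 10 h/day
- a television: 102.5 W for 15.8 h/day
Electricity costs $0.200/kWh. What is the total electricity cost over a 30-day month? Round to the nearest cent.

$54.55

desktop computer: 391 W × 6.63 h × 30 d = 77,770 Wh = 77.77 kWh
washing machine: 488 W × 10 h × 30 d = 146,400 Wh = 146.4 kWh
television: 102.5 W × 15.8 h × 30 d = 48,585 Wh = 48.59 kWh
Total energy = 77.77 + 146.4 + 48.59 = 272.8 kWh
Cost = 272.8 kWh × $0.200 = $54.55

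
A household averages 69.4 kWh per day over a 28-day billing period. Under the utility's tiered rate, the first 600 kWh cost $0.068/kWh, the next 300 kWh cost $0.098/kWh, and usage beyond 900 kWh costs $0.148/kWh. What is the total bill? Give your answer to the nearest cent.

Usage = 69.4 kWh/day × 28 days = 1943.2 kWh
First 600 kWh × $0.068 = $40.80
Next 300 kWh × $0.098 = $29.40
Remaining 1043.2 kWh × $0.148 = $154.39
Total = $224.59

$224.59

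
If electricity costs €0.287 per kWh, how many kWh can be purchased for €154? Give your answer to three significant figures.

537 kWh

€154 / €0.287 per kWh = 536.6 kWh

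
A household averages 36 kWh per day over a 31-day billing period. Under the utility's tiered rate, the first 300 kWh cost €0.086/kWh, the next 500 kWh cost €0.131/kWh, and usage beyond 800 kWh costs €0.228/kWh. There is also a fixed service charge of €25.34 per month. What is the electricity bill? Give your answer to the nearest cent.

Usage = 36 kWh/day × 31 days = 1116 kWh
First 300 kWh × €0.086 = €25.80
Next 500 kWh × €0.131 = €65.50
Remaining 316 kWh × €0.228 = €72.05
Energy charge = €163.35; + service €25.34 = €188.69

€188.69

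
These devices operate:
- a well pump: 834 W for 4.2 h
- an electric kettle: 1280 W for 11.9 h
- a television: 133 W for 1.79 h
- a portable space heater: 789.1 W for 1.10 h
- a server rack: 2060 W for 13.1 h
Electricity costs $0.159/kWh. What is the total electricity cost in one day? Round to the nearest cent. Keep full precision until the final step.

$7.45

well pump: 834 W × 4.2 h = 3,503 Wh = 3.503 kWh
electric kettle: 1280 W × 11.9 h = 15,232 Wh = 15.23 kWh
television: 133 W × 1.79 h = 238 Wh = 0.2381 kWh
portable space heater: 789.1 W × 1.10 h = 868 Wh = 0.868 kWh
server rack: 2060 W × 13.1 h = 26,986 Wh = 26.99 kWh
Total energy = 3.503 + 15.23 + 0.2381 + 0.868 + 26.99 = 46.83 kWh
Cost = 46.83 kWh × $0.159 = $7.45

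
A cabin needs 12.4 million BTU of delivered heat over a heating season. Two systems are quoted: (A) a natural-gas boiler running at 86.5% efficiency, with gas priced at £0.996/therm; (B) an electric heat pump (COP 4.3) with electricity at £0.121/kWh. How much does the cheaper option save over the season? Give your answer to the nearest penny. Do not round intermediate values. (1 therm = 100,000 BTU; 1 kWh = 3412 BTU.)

Heat load = 12.4 × 10⁶ BTU = 12,400,000 BTU
Gas: input = 12,400,000 / 0.865 = 14,335,260 BTU = 143.4 therm → 143.4 × £0.996 = £142.78
Heat pump: 12,400,000 BTU / 3412 = 3,634 kWh heat; / 4.3 = 845.2 kWh in → × £0.121 = £102.27
Difference = |£142.78 − £102.27| = £40.51

£40.51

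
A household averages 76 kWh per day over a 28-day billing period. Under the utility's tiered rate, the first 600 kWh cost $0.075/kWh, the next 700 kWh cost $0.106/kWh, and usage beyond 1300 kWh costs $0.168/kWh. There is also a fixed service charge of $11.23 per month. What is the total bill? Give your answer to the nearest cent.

Usage = 76 kWh/day × 28 days = 2128 kWh
First 600 kWh × $0.075 = $45.00
Next 700 kWh × $0.106 = $74.20
Remaining 828 kWh × $0.168 = $139.10
Energy charge = $258.30; + service $11.23 = $269.53

$269.53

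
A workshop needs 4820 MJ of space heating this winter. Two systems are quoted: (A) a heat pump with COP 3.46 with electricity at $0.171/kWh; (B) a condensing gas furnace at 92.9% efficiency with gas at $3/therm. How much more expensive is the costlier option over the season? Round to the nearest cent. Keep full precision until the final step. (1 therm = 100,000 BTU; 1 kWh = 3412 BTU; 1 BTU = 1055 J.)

$81.36

Heat load = 4820 MJ = 4,820,000,000 J / 1055 = 4,568,720 BTU
Gas: input = 4,568,720 / 0.929 = 4,917,891 BTU = 49.18 therm → 49.18 × $3 = $147.54
Heat pump: 4,568,720 BTU / 3412 = 1,339 kWh heat; / 3.46 = 387 kWh in → × $0.171 = $66.18
Difference = |$147.54 − $66.18| = $81.36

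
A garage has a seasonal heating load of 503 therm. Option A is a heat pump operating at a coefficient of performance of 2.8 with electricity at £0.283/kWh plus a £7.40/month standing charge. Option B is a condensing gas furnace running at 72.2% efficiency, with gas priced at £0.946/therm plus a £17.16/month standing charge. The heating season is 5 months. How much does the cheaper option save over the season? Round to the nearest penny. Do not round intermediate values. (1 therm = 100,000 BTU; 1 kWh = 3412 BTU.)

£782.15

Heat load = 503 therm × 100,000 = 50,300,000 BTU
Gas: input = 50,300,000 / 0.722 = 69,667,590 BTU = 696.7 therm → 696.7 × £0.946 = £659.06; + 5 × £17.16 standing = £744.86
Heat pump: 50,300,000 BTU / 3412 = 14,740 kWh heat; / 2.8 = 5,265 kWh in → × £0.283 = £1,490.00; + 5 × £7.40 standing = £1,527.00
Difference = |£744.86 − £1,527.00| = £782.15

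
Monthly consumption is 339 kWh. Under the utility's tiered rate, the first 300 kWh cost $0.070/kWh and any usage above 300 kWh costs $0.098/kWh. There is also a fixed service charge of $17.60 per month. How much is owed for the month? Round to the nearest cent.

$42.42

First 300 kWh × $0.070 = $21.00
Remaining 39 kWh × $0.098 = $3.82
Energy charge = $24.82; + service $17.60 = $42.42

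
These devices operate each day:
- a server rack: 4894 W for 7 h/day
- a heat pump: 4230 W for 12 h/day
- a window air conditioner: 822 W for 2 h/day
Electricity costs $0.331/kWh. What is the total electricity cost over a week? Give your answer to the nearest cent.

$200.80

server rack: 4894 W × 7 h × 7 d = 239,806 Wh = 239.8 kWh
heat pump: 4230 W × 12 h × 7 d = 355,320 Wh = 355.3 kWh
window air conditioner: 822 W × 2 h × 7 d = 11,508 Wh = 11.51 kWh
Total energy = 239.8 + 355.3 + 11.51 = 606.6 kWh
Cost = 606.6 kWh × $0.331 = $200.80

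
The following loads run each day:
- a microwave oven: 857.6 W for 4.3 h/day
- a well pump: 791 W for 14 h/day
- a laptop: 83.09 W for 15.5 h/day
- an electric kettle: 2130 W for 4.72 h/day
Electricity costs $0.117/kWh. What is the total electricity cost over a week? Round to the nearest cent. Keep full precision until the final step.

microwave oven: 857.6 W × 4.3 h × 7 d = 25,814 Wh = 25.81 kWh
well pump: 791 W × 14 h × 7 d = 77,518 Wh = 77.52 kWh
laptop: 83.09 W × 15.5 h × 7 d = 9,015 Wh = 9.015 kWh
electric kettle: 2130 W × 4.72 h × 7 d = 70,375 Wh = 70.38 kWh
Total energy = 25.81 + 77.52 + 9.015 + 70.38 = 182.7 kWh
Cost = 182.7 kWh × $0.117 = $21.38

$21.38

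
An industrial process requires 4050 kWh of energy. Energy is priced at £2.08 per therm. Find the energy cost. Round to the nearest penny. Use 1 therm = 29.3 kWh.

4050 kWh × (0.03413 therm/kWh) = 138.2 therm
Cost = 138.2 therm × £2.08/therm = £287.51

£287.51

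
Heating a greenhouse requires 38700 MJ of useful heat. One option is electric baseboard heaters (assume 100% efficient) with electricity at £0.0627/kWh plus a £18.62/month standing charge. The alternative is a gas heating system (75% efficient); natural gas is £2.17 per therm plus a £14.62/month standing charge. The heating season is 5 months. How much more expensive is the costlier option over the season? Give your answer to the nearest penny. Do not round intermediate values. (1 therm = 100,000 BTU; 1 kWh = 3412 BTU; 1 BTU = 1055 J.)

£367.26

Heat load = 38700 MJ = 38,700,000,000 J / 1055 = 36,682,464 BTU
Gas: input = 36,682,464 / 0.750 = 48,909,953 BTU = 489.1 therm → 489.1 × £2.17 = £1,061.35; + 5 × £14.62 standing = £1,134.45
Electric: 36,682,464 BTU / 3412 = 10,750 kWh → × £0.0627 = £674.09; + 5 × £18.62 standing = £767.19
Difference = |£1,134.45 − £767.19| = £367.26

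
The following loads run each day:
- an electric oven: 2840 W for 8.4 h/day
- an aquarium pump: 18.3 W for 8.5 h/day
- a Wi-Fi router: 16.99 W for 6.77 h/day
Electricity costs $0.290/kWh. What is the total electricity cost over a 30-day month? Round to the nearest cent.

$209.90

electric oven: 2840 W × 8.4 h × 30 d = 715,680 Wh = 715.7 kWh
aquarium pump: 18.3 W × 8.5 h × 30 d = 4,666 Wh = 4.667 kWh
Wi-Fi router: 16.99 W × 6.77 h × 30 d = 3,451 Wh = 3.451 kWh
Total energy = 715.7 + 4.667 + 3.451 = 723.8 kWh
Cost = 723.8 kWh × $0.290 = $209.90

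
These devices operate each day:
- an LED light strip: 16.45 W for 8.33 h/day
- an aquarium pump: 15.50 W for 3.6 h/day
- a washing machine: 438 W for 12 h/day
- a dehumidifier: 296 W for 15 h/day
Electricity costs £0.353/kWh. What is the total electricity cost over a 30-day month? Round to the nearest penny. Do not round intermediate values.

£104.72

LED light strip: 16.45 W × 8.33 h × 30 d = 4,111 Wh = 4.111 kWh
aquarium pump: 15.50 W × 3.6 h × 30 d = 1,674 Wh = 1.674 kWh
washing machine: 438 W × 12 h × 30 d = 157,680 Wh = 157.7 kWh
dehumidifier: 296 W × 15 h × 30 d = 133,200 Wh = 133.2 kWh
Total energy = 4.111 + 1.674 + 157.7 + 133.2 = 296.7 kWh
Cost = 296.7 kWh × £0.353 = £104.72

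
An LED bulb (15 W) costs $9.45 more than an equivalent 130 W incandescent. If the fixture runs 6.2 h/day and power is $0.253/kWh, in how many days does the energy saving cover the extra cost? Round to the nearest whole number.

Power saved = 130 − 15 = 115 W
Daily energy saved = 115 W × 6.2 h = 713 Wh = 0.713 kWh
Daily savings = 0.713 × $0.253 = $0.1804
Payback = $9.45 / $0.1804 per day = 52.39 days

52 days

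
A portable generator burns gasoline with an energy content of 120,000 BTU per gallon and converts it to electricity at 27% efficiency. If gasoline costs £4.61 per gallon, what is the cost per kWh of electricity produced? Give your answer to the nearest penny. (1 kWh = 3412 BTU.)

£0.49

Electrical output per gallon = 120,000 BTU × 0.27 / 3412 BTU/kWh = 9.496 kWh
Cost per kWh = £4.61 / 9.496 kWh = £0.485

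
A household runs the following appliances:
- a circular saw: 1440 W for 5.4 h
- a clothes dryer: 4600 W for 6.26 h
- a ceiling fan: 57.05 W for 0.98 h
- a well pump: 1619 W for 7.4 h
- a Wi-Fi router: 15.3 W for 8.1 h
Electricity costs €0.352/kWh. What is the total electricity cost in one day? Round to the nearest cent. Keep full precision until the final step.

€17.15

circular saw: 1440 W × 5.4 h = 7,776 Wh = 7.776 kWh
clothes dryer: 4600 W × 6.26 h = 28,796 Wh = 28.8 kWh
ceiling fan: 57.05 W × 0.98 h = 56 Wh = 0.05591 kWh
well pump: 1619 W × 7.4 h = 11,981 Wh = 11.98 kWh
Wi-Fi router: 15.3 W × 8.1 h = 124 Wh = 0.1239 kWh
Total energy = 7.776 + 28.8 + 0.05591 + 11.98 + 0.1239 = 48.73 kWh
Cost = 48.73 kWh × €0.352 = €17.15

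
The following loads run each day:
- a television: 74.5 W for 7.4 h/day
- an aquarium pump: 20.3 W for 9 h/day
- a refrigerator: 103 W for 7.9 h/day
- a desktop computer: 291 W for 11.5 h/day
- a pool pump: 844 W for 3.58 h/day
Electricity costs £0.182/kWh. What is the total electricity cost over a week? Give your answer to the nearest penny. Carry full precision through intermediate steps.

£10.08

television: 74.5 W × 7.4 h × 7 d = 3,859 Wh = 3.859 kWh
aquarium pump: 20.3 W × 9 h × 7 d = 1,279 Wh = 1.279 kWh
refrigerator: 103 W × 7.9 h × 7 d = 5,696 Wh = 5.696 kWh
desktop computer: 291 W × 11.5 h × 7 d = 23,426 Wh = 23.43 kWh
pool pump: 844 W × 3.58 h × 7 d = 21,151 Wh = 21.15 kWh
Total energy = 3.859 + 1.279 + 5.696 + 23.43 + 21.15 = 55.41 kWh
Cost = 55.41 kWh × £0.182 = £10.08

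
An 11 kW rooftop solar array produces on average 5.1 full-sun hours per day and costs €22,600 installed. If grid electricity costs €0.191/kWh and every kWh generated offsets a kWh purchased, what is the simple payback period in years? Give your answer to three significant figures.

Daily generation = 11 kW × 5.1 h = 56.1 kWh
Annual generation = 56.1 × 365 = 20476 kWh
Annual savings = 20476 × €0.191 = €3,911.01
Payback = €22,600 / €3,911.01 = 5.78 years

5.78 years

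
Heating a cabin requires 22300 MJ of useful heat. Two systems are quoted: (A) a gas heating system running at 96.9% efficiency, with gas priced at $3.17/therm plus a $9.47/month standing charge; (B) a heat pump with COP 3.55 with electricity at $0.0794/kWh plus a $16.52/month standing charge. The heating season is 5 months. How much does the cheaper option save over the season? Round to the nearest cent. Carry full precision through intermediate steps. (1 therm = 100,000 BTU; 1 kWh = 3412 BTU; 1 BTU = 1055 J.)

Heat load = 22300 MJ = 22,300,000,000 J / 1055 = 21,137,441 BTU
Gas: input = 21,137,441 / 0.969 = 21,813,664 BTU = 218.1 therm → 218.1 × $3.17 = $691.49; + 5 × $9.47 standing = $738.84
Heat pump: 21,137,441 BTU / 3412 = 6,195 kWh heat; / 3.55 = 1,745 kWh in → × $0.0794 = $138.56; + 5 × $16.52 standing = $221.16
Difference = |$738.84 − $221.16| = $517.68

$517.68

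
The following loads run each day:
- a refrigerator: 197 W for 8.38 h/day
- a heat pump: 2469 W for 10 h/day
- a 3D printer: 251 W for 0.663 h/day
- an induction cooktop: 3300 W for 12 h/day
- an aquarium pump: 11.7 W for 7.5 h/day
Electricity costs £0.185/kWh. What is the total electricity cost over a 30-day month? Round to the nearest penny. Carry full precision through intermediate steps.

refrigerator: 197 W × 8.38 h × 30 d = 49,526 Wh = 49.53 kWh
heat pump: 2469 W × 10 h × 30 d = 740,700 Wh = 740.7 kWh
3D printer: 251 W × 0.663 h × 30 d = 4,992 Wh = 4.992 kWh
induction cooktop: 3300 W × 12 h × 30 d = 1,188,000 Wh = 1,188 kWh
aquarium pump: 11.7 W × 7.5 h × 30 d = 2,632 Wh = 2.632 kWh
Total energy = 49.53 + 740.7 + 4.992 + 1,188 + 2.632 = 1,986 kWh
Cost = 1,986 kWh × £0.185 = £367.38

£367.38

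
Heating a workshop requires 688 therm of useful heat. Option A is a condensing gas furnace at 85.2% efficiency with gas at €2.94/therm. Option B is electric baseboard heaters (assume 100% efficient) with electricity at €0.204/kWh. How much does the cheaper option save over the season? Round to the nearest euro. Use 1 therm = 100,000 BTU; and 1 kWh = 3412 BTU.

€1739

Heat load = 688 therm × 100,000 = 68,800,000 BTU
Gas: input = 68,800,000 / 0.852 = 80,751,174 BTU = 807.5 therm → 807.5 × €2.94 = €2,374.08
Electric: 68,800,000 BTU / 3412 = 20,160 kWh → × €0.204 = €4,113.48
Difference = |€2,374.08 − €4,113.48| = €1,739.40 ≈ €1739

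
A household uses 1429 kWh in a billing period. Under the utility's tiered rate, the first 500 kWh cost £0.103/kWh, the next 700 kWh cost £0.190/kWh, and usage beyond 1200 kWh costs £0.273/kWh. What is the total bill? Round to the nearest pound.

£247

First 500 kWh × £0.103 = £51.50
Next 700 kWh × £0.190 = £133.00
Remaining 229 kWh × £0.273 = £62.52
Total = £247.02 ≈ £247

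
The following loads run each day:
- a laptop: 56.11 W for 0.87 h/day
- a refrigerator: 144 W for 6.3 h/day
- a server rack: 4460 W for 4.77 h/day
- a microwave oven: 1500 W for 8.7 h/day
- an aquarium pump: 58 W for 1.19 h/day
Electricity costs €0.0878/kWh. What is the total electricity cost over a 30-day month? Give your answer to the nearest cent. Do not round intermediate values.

€93.11

laptop: 56.11 W × 0.87 h × 30 d = 1,464 Wh = 1.464 kWh
refrigerator: 144 W × 6.3 h × 30 d = 27,216 Wh = 27.22 kWh
server rack: 4460 W × 4.77 h × 30 d = 638,226 Wh = 638.2 kWh
microwave oven: 1500 W × 8.7 h × 30 d = 391,500 Wh = 391.5 kWh
aquarium pump: 58 W × 1.19 h × 30 d = 2,071 Wh = 2.071 kWh
Total energy = 1.464 + 27.22 + 638.2 + 391.5 + 2.071 = 1,060 kWh
Cost = 1,060 kWh × €0.0878 = €93.11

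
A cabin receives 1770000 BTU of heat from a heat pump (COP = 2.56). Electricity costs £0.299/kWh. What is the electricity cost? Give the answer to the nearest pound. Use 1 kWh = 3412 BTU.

Heat delivered = 1,770,000 BTU / 3412 = 518.8 kWh
Electrical input = 518.8 kWh / 2.56 = 202.6 kWh
Cost = 202.6 × £0.299/kWh = £60.59 ≈ £61

£61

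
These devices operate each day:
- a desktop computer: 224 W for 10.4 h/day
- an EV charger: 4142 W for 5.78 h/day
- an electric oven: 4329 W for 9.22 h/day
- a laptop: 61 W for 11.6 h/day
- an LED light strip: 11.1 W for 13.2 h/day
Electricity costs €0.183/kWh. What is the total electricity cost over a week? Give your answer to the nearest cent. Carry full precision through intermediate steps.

desktop computer: 224 W × 10.4 h × 7 d = 16,307 Wh = 16.31 kWh
EV charger: 4142 W × 5.78 h × 7 d = 167,585 Wh = 167.6 kWh
electric oven: 4329 W × 9.22 h × 7 d = 279,394 Wh = 279.4 kWh
laptop: 61 W × 11.6 h × 7 d = 4,953 Wh = 4.953 kWh
LED light strip: 11.1 W × 13.2 h × 7 d = 1,026 Wh = 1.026 kWh
Total energy = 16.31 + 167.6 + 279.4 + 4.953 + 1.026 = 469.3 kWh
Cost = 469.3 kWh × €0.183 = €85.88

€85.88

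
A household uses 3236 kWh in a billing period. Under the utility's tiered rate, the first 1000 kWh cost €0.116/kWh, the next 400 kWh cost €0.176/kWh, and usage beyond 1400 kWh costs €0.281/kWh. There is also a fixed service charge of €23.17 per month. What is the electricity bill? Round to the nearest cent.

First 1000 kWh × €0.116 = €116.00
Next 400 kWh × €0.176 = €70.40
Remaining 1836 kWh × €0.281 = €515.92
Energy charge = €702.32; + service €23.17 = €725.49

€725.49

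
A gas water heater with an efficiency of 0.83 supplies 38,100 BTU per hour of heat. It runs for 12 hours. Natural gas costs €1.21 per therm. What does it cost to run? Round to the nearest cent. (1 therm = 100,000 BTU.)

Heat delivered = 38,100 BTU/h × 12 h = 457,200 BTU
Gas input = 457,200 / 0.83 = 550,843 BTU
= 550,843 / 100,000 = 5.508 therm
Cost = 5.508 × €1.21/therm = €6.67

€6.67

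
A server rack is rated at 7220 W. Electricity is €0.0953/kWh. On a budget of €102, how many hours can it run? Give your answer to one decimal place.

Energy budget = €102 / €0.0953 per kWh = 1,070 kWh = 1,070,304 Wh
Runtime = 1,070,304 Wh / 7220 W = 148.2 h

148.2 h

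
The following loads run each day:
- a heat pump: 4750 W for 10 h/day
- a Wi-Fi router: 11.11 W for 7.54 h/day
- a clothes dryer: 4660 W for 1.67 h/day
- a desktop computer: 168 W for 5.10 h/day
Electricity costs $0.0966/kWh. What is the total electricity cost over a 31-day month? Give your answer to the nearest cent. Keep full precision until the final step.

heat pump: 4750 W × 10 h × 31 d = 1,472,500 Wh = 1,472 kWh
Wi-Fi router: 11.11 W × 7.54 h × 31 d = 2,597 Wh = 2.597 kWh
clothes dryer: 4660 W × 1.67 h × 31 d = 241,248 Wh = 241.2 kWh
desktop computer: 168 W × 5.10 h × 31 d = 26,561 Wh = 26.56 kWh
Total energy = 1,472 + 2.597 + 241.2 + 26.56 = 1,743 kWh
Cost = 1,743 kWh × $0.0966 = $168.36

$168.36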